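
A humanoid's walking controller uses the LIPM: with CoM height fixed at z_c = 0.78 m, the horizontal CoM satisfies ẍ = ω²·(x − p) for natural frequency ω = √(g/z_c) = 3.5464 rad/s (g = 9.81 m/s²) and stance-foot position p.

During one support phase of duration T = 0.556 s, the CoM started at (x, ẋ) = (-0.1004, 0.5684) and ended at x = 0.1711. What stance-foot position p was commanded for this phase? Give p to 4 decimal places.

p = 0.0097

ωT = 3.5464·0.556 = 1.971798; cosh(ωT) = 3.661395, sinh(ωT) = 3.522189
x(T) = p + (x₀−p)·cosh(ωT) + (ẋ₀/ω)·sinh(ωT) ⇒ p·(1 − cosh) = x(T) − x₀·cosh − (ẋ₀/ω)·sinh
numerator   = 0.1711 − (-0.1004)·3.661395 − (0.5684/3.5464)·3.522189 = -0.025815
denominator = 1 − 3.661395 = -2.661395
p = -0.025815 / -2.661395 = 0.0097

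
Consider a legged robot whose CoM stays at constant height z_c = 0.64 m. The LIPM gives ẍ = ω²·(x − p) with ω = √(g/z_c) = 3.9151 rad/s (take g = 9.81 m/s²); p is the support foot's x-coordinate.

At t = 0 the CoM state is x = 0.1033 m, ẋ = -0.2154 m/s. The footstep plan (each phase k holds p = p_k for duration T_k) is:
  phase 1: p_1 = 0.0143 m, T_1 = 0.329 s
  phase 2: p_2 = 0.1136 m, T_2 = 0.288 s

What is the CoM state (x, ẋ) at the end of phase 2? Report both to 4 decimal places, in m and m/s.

x = 0.1409, ẋ = 0.1823

phase 1: p=0.0143, T=0.329, ωT=1.288068, cosh=1.950789, sinh=1.674986; start (x,ẋ)=(0.103300, -0.215400) → end (x,ẋ)=(0.095766, 0.163439)
phase 2: p=0.1136, T=0.288, ωT=1.127549, cosh=1.705952, sinh=1.382126; start (x,ẋ)=(0.095766, 0.163439) → end (x,ẋ)=(0.140874, 0.182317)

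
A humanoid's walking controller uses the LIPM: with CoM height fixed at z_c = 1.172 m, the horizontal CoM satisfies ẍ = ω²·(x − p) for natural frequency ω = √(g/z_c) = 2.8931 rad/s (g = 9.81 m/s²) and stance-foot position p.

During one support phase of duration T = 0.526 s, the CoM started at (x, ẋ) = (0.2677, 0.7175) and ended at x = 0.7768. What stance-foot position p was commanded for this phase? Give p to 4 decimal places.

p = 0.2904

ωT = 2.8931·0.526 = 1.521771; cosh(ωT) = 2.399326, sinh(ωT) = 2.181001
x(T) = p + (x₀−p)·cosh(ωT) + (ẋ₀/ω)·sinh(ωT) ⇒ p·(1 − cosh) = x(T) − x₀·cosh − (ẋ₀/ω)·sinh
numerator   = 0.7768 − (0.2677)·2.399326 − (0.7175/2.8931)·2.181001 = -0.406397
denominator = 1 − 2.399326 = -1.399326
p = -0.406397 / -1.399326 = 0.2904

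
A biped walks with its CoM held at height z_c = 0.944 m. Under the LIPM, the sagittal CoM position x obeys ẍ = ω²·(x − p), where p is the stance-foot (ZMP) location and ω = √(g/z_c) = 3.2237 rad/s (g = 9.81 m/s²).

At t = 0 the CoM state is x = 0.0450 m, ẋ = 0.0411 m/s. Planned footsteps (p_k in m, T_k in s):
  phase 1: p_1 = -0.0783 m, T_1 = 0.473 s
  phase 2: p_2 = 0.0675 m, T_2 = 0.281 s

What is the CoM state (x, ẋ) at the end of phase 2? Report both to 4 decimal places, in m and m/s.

phase 1: p=-0.0783, T=0.473, ωT=1.524810, cosh=2.405967, sinh=2.188304; start (x,ẋ)=(0.045000, 0.041100) → end (x,ẋ)=(0.246255, 0.968697)
phase 2: p=0.0675, T=0.281, ωT=0.905860, cosh=1.439126, sinh=1.034932; start (x,ẋ)=(0.246255, 0.968697) → end (x,ẋ)=(0.635740, 1.990460)

x = 0.6357, ẋ = 1.9905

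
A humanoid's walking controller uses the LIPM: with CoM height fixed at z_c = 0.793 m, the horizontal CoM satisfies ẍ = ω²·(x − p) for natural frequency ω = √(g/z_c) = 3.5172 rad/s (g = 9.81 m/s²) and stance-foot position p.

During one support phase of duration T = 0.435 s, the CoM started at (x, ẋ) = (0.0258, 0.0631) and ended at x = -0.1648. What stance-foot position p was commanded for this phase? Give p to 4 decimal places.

ωT = 3.5172·0.435 = 1.529982; cosh(ωT) = 2.417317, sinh(ωT) = 2.200777
x(T) = p + (x₀−p)·cosh(ωT) + (ẋ₀/ω)·sinh(ωT) ⇒ p·(1 − cosh) = x(T) − x₀·cosh − (ẋ₀/ω)·sinh
numerator   = -0.1648 − (0.0258)·2.417317 − (0.0631/3.5172)·2.200777 = -0.266650
denominator = 1 − 2.417317 = -1.417317
p = -0.266650 / -1.417317 = 0.1881

p = 0.1881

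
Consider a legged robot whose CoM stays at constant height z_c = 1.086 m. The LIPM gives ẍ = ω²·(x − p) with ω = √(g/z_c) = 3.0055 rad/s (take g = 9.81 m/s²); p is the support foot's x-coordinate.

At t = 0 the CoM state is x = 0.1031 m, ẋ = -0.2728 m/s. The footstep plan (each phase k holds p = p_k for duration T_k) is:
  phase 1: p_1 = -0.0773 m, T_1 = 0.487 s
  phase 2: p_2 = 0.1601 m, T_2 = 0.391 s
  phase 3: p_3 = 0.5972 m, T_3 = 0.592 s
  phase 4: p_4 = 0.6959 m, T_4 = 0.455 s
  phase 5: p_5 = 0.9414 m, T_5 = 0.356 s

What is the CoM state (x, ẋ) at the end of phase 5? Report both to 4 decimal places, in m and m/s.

phase 1: p=-0.0773, T=0.487, ωT=1.463679, cosh=2.276606, sinh=2.045222; start (x,ẋ)=(0.103100, -0.272800) → end (x,ẋ)=(0.147761, 0.487845)
phase 2: p=0.1601, T=0.391, ωT=1.175150, cosh=1.773701, sinh=1.464929; start (x,ẋ)=(0.147761, 0.487845) → end (x,ẋ)=(0.375998, 0.810966)
phase 3: p=0.5972, T=0.592, ωT=1.779256, cosh=3.047105, sinh=2.878341; start (x,ẋ)=(0.375998, 0.810966) → end (x,ẋ)=(0.699831, 0.557515)
phase 4: p=0.6959, T=0.455, ωT=1.367503, cosh=2.090138, sinh=1.835396; start (x,ẋ)=(0.699831, 0.557515) → end (x,ẋ)=(1.044578, 1.186966)
phase 5: p=0.9414, T=0.356, ωT=1.069958, cosh=1.629140, sinh=1.286117; start (x,ẋ)=(1.044578, 1.186966) → end (x,ẋ)=(1.617420, 2.332562)

x = 1.6174, ẋ = 2.3326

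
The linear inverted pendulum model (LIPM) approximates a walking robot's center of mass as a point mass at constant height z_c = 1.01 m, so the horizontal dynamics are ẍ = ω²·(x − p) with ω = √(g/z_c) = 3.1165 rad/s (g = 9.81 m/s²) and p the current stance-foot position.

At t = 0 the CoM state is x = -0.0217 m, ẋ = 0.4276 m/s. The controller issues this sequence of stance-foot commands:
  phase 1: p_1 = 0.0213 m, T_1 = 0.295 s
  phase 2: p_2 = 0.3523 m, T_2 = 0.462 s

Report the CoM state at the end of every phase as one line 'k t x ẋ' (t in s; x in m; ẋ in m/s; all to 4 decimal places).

1 0.2950 0.1035 0.4801
2 0.7570 0.1046 -0.4744

phase 1: p=0.0213, T=0.295, ωT=0.919367, cosh=1.453237, sinh=1.054466; start (x,ẋ)=(-0.021700, 0.427600) → end (x,ẋ)=(0.103489, 0.480096)
phase 2: p=0.3523, T=0.462, ωT=1.439823, cosh=2.228459, sinh=1.991490; start (x,ẋ)=(0.103489, 0.480096) → end (x,ẋ)=(0.104623, -0.474365)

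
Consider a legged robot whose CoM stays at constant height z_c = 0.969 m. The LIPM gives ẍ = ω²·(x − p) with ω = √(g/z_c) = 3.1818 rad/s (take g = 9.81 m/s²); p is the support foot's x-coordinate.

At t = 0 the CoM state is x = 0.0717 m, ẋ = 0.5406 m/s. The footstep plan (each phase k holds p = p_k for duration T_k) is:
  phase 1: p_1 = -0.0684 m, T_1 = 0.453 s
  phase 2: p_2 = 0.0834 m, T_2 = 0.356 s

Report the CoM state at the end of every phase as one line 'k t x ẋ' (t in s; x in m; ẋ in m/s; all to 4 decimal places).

phase 1: p=-0.0684, T=0.453, ωT=1.441355, cosh=2.231514, sinh=1.994907; start (x,ẋ)=(0.071700, 0.540600) → end (x,ẋ)=(0.583177, 2.095626)
phase 2: p=0.0834, T=0.356, ωT=1.132721, cosh=1.713123, sinh=1.390968; start (x,ẋ)=(0.583177, 2.095626) → end (x,ẋ)=(1.855712, 5.801971)

1 0.4530 0.5832 2.0956
2 0.8090 1.8557 5.8020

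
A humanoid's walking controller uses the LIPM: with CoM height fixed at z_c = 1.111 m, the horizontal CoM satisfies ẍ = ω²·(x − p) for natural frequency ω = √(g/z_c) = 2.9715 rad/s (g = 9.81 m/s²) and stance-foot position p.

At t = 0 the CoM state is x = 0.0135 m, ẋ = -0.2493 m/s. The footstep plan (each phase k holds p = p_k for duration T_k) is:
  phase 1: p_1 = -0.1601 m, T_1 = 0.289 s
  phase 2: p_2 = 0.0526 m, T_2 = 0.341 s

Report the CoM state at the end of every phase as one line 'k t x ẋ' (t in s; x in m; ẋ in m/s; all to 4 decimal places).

1 0.2890 0.0003 0.1525
2 0.6300 0.0324 0.0519

phase 1: p=-0.1601, T=0.289, ωT=0.858763, cosh=1.391963, sinh=0.968277; start (x,ẋ)=(0.013500, -0.249300) → end (x,ẋ)=(0.000309, 0.152472)
phase 2: p=0.0526, T=0.341, ωT=1.013281, cosh=1.558826, sinh=1.195800; start (x,ẋ)=(0.000309, 0.152472) → end (x,ẋ)=(0.032446, 0.051871)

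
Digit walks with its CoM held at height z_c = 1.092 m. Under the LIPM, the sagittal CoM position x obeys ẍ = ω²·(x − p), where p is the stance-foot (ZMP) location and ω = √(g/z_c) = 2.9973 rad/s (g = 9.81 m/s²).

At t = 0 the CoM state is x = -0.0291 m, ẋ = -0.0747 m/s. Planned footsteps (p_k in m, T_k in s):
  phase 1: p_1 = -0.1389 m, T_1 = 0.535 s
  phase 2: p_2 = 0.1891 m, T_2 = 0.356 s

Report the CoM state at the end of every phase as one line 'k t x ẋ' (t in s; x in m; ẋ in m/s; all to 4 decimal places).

1 0.5350 0.0856 0.5917
2 0.8910 0.2738 0.5642

phase 1: p=-0.1389, T=0.535, ωT=1.603556, cosh=2.585927, sinh=2.384747; start (x,ẋ)=(-0.029100, -0.074700) → end (x,ẋ)=(0.085601, 0.591660)
phase 2: p=0.1891, T=0.356, ωT=1.067039, cosh=1.625392, sinh=1.281367; start (x,ẋ)=(0.085601, 0.591660) → end (x,ẋ)=(0.273812, 0.564178)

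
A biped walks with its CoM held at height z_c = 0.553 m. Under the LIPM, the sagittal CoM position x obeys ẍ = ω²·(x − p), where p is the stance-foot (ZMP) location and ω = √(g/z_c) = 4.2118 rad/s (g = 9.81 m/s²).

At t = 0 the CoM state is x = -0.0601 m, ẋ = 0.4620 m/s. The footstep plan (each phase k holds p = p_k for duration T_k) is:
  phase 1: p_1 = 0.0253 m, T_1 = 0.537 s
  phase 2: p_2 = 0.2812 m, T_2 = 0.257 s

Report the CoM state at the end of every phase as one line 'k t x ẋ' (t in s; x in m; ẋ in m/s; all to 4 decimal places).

1 0.5370 0.1317 0.5339
2 0.7940 0.2009 0.0559

phase 1: p=0.0253, T=0.537, ωT=2.261737, cosh=4.851958, sinh=4.747788; start (x,ẋ)=(-0.060100, 0.462000) → end (x,ẋ)=(0.131736, 0.533883)
phase 2: p=0.2812, T=0.257, ωT=1.082433, cosh=1.645311, sinh=1.306541; start (x,ẋ)=(0.131736, 0.533883) → end (x,ẋ)=(0.200901, 0.055922)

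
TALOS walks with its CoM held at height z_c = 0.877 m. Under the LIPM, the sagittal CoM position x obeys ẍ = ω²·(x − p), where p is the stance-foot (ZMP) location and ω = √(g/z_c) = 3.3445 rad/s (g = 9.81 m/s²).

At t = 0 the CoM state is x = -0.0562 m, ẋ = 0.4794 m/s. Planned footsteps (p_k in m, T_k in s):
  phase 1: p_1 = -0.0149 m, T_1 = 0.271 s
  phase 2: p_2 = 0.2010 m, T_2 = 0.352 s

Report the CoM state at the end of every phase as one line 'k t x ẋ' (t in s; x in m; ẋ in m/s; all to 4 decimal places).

phase 1: p=-0.0149, T=0.271, ωT=0.906360, cosh=1.439644, sinh=1.035651; start (x,ẋ)=(-0.056200, 0.479400) → end (x,ẋ)=(0.074093, 0.547113)
phase 2: p=0.2010, T=0.352, ωT=1.177264, cosh=1.776802, sinh=1.468681; start (x,ẋ)=(0.074093, 0.547113) → end (x,ẋ)=(0.215766, 0.348742)

1 0.2710 0.0741 0.5471
2 0.6230 0.2158 0.3487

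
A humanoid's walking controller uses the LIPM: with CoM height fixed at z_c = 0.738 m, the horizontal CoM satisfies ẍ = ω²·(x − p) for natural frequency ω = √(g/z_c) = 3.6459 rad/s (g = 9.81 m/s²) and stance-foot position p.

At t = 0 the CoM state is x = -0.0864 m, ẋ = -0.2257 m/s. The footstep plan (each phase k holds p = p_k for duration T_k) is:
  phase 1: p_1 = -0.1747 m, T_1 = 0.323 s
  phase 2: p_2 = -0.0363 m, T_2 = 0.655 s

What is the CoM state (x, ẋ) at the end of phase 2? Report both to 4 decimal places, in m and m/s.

x = -0.3276, ẋ = -1.0311

phase 1: p=-0.1747, T=0.323, ωT=1.177626, cosh=1.777333, sinh=1.469324; start (x,ẋ)=(-0.086400, -0.225700) → end (x,ẋ)=(-0.108720, 0.071880)
phase 2: p=-0.0363, T=0.655, ωT=2.388065, cosh=5.492099, sinh=5.400292; start (x,ẋ)=(-0.108720, 0.071880) → end (x,ẋ)=(-0.327571, -1.031106)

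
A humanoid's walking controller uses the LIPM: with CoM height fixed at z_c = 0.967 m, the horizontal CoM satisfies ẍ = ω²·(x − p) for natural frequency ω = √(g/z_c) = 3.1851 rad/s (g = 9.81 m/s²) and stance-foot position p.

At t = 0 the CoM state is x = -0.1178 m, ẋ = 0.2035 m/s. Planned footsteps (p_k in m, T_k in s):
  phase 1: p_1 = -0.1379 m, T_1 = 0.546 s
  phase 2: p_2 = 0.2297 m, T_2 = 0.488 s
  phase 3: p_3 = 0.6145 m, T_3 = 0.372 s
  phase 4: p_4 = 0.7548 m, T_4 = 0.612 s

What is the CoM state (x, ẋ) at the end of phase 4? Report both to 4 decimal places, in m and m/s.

phase 1: p=-0.1379, T=0.546, ωT=1.739065, cosh=2.933851, sinh=2.758166; start (x,ẋ)=(-0.117800, 0.203500) → end (x,ẋ)=(0.097293, 0.773618)
phase 2: p=0.2297, T=0.488, ωT=1.554329, cosh=2.471620, sinh=2.260289; start (x,ẋ)=(0.097293, 0.773618) → end (x,ẋ)=(0.451434, 0.958859)
phase 3: p=0.6145, T=0.372, ωT=1.184857, cosh=1.788005, sinh=1.482215; start (x,ẋ)=(0.451434, 0.958859) → end (x,ẋ)=(0.769151, 0.944610)
phase 4: p=0.7548, T=0.612, ωT=1.949281, cosh=3.583007, sinh=3.440630; start (x,ẋ)=(0.769151, 0.944610) → end (x,ẋ)=(1.826612, 3.541812)

x = 1.8266, ẋ = 3.5418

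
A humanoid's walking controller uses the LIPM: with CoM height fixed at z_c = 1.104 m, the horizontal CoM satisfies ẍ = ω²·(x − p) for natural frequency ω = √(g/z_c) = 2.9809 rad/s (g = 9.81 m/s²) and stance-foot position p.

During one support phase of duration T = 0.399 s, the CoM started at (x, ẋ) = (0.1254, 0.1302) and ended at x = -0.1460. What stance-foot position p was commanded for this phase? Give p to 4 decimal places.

ωT = 2.9809·0.399 = 1.189379; cosh(ωT) = 1.794726, sinh(ωT) = 1.490315
x(T) = p + (x₀−p)·cosh(ωT) + (ẋ₀/ω)·sinh(ωT) ⇒ p·(1 − cosh) = x(T) − x₀·cosh − (ẋ₀/ω)·sinh
numerator   = -0.1460 − (0.1254)·1.794726 − (0.1302/2.9809)·1.490315 = -0.436153
denominator = 1 − 1.794726 = -0.794726
p = -0.436153 / -0.794726 = 0.5488

p = 0.5488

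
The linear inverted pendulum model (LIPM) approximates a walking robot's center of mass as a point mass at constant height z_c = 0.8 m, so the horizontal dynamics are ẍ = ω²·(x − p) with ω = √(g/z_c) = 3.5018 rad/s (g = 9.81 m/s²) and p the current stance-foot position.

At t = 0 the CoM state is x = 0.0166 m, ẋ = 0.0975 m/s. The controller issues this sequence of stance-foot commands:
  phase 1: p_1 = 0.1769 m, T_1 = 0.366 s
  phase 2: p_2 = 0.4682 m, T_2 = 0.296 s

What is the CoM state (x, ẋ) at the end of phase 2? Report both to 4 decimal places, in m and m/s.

phase 1: p=0.1769, T=0.366, ωT=1.281659, cosh=1.940094, sinh=1.662517; start (x,ẋ)=(0.016600, 0.097500) → end (x,ẋ)=(-0.087808, -0.744076)
phase 2: p=0.4682, T=0.296, ωT=1.036533, cosh=1.587053, sinh=1.232371; start (x,ẋ)=(-0.087808, -0.744076) → end (x,ẋ)=(-0.676073, -3.580349)

x = -0.6761, ẋ = -3.5803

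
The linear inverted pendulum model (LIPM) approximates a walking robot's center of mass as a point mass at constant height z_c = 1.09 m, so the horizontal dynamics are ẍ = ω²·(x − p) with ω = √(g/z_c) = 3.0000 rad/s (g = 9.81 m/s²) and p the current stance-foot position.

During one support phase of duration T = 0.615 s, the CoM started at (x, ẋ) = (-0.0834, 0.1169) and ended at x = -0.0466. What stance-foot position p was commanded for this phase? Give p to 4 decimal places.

p = -0.0462

ωT = 3.0000·0.615 = 1.845000; cosh(ωT) = 3.243063, sinh(ωT) = 3.085037
x(T) = p + (x₀−p)·cosh(ωT) + (ẋ₀/ω)·sinh(ωT) ⇒ p·(1 − cosh) = x(T) − x₀·cosh − (ẋ₀/ω)·sinh
numerator   = -0.0466 − (-0.0834)·3.243063 − (0.1169/3.0000)·3.085037 = 0.103658
denominator = 1 − 3.243063 = -2.243063
p = 0.103658 / -2.243063 = -0.0462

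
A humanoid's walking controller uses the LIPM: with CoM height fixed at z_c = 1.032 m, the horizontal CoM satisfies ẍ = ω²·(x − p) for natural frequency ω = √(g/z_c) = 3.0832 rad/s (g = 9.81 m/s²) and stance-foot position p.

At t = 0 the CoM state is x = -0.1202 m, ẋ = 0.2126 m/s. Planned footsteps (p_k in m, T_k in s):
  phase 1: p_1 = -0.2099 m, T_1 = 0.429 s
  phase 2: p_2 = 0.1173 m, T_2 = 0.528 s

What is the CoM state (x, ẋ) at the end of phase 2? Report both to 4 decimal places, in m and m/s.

phase 1: p=-0.2099, T=0.429, ωT=1.322693, cosh=2.009966, sinh=1.743549; start (x,ẋ)=(-0.120200, 0.212600) → end (x,ẋ)=(0.090619, 0.909520)
phase 2: p=0.1173, T=0.528, ωT=1.627930, cosh=2.644827, sinh=2.448491; start (x,ẋ)=(0.090619, 0.909520) → end (x,ẋ)=(0.769020, 2.204105)

x = 0.7690, ẋ = 2.2041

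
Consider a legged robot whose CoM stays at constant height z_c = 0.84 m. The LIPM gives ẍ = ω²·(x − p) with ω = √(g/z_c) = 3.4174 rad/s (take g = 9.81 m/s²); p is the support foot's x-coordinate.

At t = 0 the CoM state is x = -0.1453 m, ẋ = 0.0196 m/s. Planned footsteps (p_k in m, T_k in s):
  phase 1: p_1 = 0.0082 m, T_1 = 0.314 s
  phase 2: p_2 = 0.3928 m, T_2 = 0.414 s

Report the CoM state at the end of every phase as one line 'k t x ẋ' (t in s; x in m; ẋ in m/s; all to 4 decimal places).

1 0.3140 -0.2351 -0.6453
2 0.7280 -1.3412 -5.5612

phase 1: p=0.0082, T=0.314, ωT=1.073064, cosh=1.633142, sinh=1.291183; start (x,ẋ)=(-0.145300, 0.019600) → end (x,ẋ)=(-0.235082, -0.645307)
phase 2: p=0.3928, T=0.414, ωT=1.414804, cosh=2.179326, sinh=1.936352; start (x,ẋ)=(-0.235082, -0.645307) → end (x,ẋ)=(-1.341200, -5.561212)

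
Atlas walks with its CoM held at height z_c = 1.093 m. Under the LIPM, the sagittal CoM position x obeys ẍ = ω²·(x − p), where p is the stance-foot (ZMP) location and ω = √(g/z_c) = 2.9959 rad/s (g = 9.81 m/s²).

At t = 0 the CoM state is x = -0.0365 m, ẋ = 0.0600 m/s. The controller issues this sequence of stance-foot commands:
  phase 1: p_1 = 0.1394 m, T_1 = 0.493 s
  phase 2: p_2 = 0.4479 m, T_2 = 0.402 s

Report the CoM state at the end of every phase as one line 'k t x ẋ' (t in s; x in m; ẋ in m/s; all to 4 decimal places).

phase 1: p=0.1394, T=0.493, ωT=1.476979, cosh=2.304010, sinh=2.075683; start (x,ẋ)=(-0.036500, 0.060000) → end (x,ẋ)=(-0.224305, -0.955601)
phase 2: p=0.4479, T=0.402, ωT=1.204352, cosh=1.817242, sinh=1.517355; start (x,ẋ)=(-0.224305, -0.955601) → end (x,ẋ)=(-1.257649, -4.792296)

1 0.4930 -0.2243 -0.9556
2 0.8950 -1.2576 -4.7923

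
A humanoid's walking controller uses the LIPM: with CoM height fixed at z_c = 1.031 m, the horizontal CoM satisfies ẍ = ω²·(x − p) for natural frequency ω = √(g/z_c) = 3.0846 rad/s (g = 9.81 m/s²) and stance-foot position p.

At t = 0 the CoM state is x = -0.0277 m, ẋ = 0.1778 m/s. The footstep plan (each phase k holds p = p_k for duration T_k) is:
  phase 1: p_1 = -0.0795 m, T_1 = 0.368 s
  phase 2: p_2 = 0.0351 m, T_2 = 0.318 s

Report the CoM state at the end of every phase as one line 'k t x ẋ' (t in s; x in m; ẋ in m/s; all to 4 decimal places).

phase 1: p=-0.0795, T=0.368, ωT=1.135133, cosh=1.716483, sinh=1.395104; start (x,ẋ)=(-0.027700, 0.177800) → end (x,ẋ)=(0.089829, 0.528104)
phase 2: p=0.0351, T=0.318, ωT=0.980903, cosh=1.520918, sinh=1.145945; start (x,ẋ)=(0.089829, 0.528104) → end (x,ẋ)=(0.314532, 0.996658)

1 0.3680 0.0898 0.5281
2 0.6860 0.3145 0.9967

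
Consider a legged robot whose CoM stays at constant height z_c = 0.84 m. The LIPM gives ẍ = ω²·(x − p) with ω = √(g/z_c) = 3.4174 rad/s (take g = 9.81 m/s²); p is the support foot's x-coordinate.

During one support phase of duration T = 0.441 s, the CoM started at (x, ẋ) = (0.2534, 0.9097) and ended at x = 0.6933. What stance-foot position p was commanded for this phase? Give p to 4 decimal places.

p = 0.3494

ωT = 3.4174·0.441 = 1.507073; cosh(ωT) = 2.367530, sinh(ωT) = 2.145972
x(T) = p + (x₀−p)·cosh(ωT) + (ẋ₀/ω)·sinh(ωT) ⇒ p·(1 − cosh) = x(T) − x₀·cosh − (ẋ₀/ω)·sinh
numerator   = 0.6933 − (0.2534)·2.367530 − (0.9097/3.4174)·2.145972 = -0.477882
denominator = 1 − 2.367530 = -1.367530
p = -0.477882 / -1.367530 = 0.3494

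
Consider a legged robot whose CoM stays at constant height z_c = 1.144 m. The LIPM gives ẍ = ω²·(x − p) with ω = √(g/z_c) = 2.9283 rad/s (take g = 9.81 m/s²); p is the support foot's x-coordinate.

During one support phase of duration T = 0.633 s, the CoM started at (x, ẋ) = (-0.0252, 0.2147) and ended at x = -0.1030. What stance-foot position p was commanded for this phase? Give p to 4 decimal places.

ωT = 2.9283·0.633 = 1.853614; cosh(ωT) = 3.269757, sinh(ωT) = 3.113087
x(T) = p + (x₀−p)·cosh(ωT) + (ẋ₀/ω)·sinh(ωT) ⇒ p·(1 − cosh) = x(T) − x₀·cosh − (ẋ₀/ω)·sinh
numerator   = -0.1030 − (-0.0252)·3.269757 − (0.2147/2.9283)·3.113087 = -0.248851
denominator = 1 − 3.269757 = -2.269757
p = -0.248851 / -2.269757 = 0.1096

p = 0.1096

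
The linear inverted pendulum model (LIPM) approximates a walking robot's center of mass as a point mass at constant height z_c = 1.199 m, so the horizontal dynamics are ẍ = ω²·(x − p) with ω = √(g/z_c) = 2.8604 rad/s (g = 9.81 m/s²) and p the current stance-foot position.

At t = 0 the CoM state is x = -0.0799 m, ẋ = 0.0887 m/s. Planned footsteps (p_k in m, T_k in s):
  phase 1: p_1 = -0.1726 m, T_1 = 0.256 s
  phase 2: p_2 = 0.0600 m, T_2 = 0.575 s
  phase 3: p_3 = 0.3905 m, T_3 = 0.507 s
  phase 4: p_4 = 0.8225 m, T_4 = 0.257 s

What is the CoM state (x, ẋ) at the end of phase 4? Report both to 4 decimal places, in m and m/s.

x = -0.6534, ẋ = -3.5103

phase 1: p=-0.1726, T=0.256, ωT=0.732262, cosh=1.280300, sinh=0.799480; start (x,ẋ)=(-0.079900, 0.088700) → end (x,ẋ)=(-0.029125, 0.325552)
phase 2: p=0.0600, T=0.575, ωT=1.644730, cosh=2.686338, sinh=2.493273; start (x,ẋ)=(-0.029125, 0.325552) → end (x,ẋ)=(0.104349, 0.238928)
phase 3: p=0.3905, T=0.507, ωT=1.450223, cosh=2.249291, sinh=2.014773; start (x,ẋ)=(0.104349, 0.238928) → end (x,ẋ)=(-0.084843, -1.111683)
phase 4: p=0.8225, T=0.257, ωT=0.735123, cosh=1.282592, sinh=0.803146; start (x,ẋ)=(-0.084843, -1.111683) → end (x,ẋ)=(-0.653390, -3.510291)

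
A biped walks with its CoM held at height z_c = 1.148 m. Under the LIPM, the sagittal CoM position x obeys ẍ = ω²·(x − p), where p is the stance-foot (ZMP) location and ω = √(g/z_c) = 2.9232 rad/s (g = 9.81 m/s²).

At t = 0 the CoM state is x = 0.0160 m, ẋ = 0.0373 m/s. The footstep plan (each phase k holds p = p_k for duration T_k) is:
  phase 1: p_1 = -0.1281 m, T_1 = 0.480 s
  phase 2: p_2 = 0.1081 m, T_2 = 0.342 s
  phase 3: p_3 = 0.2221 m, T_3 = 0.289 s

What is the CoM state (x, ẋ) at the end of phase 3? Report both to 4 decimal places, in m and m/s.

phase 1: p=-0.1281, T=0.480, ωT=1.403136, cosh=2.156881, sinh=1.911056; start (x,ẋ)=(0.016000, 0.037300) → end (x,ẋ)=(0.207092, 0.885452)
phase 2: p=0.1081, T=0.342, ωT=0.999734, cosh=1.542769, sinh=1.174791; start (x,ẋ)=(0.207092, 0.885452) → end (x,ẋ)=(0.616671, 1.705999)
phase 3: p=0.2221, T=0.289, ωT=0.844805, cosh=1.378582, sinh=0.948941; start (x,ẋ)=(0.616671, 1.705999) → end (x,ẋ)=(1.319857, 3.446379)

x = 1.3199, ẋ = 3.4464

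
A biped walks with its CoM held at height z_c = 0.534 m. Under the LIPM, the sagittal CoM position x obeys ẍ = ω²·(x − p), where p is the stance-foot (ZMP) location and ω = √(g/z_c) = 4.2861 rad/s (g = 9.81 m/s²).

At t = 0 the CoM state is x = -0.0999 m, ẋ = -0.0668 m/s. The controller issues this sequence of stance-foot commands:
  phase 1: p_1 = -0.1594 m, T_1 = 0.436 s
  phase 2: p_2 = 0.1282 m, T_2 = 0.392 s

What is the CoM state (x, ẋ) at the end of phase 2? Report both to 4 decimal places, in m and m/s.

phase 1: p=-0.1594, T=0.436, ωT=1.868740, cosh=3.317221, sinh=3.162903; start (x,ẋ)=(-0.099900, -0.066800) → end (x,ẋ)=(-0.011320, 0.585022)
phase 2: p=0.1282, T=0.392, ωT=1.680151, cosh=2.776357, sinh=2.590011; start (x,ẋ)=(-0.011320, 0.585022) → end (x,ẋ)=(0.094361, 0.075413)

x = 0.0944, ẋ = 0.0754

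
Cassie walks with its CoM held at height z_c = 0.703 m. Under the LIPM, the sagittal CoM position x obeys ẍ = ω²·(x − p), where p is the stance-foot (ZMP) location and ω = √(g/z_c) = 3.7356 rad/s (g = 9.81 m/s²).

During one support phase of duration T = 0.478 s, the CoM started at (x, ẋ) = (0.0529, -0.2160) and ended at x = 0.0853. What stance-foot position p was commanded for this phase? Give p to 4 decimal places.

p = -0.0439

ωT = 3.7356·0.478 = 1.785617; cosh(ωT) = 3.065475, sinh(ωT) = 2.897782
x(T) = p + (x₀−p)·cosh(ωT) + (ẋ₀/ω)·sinh(ωT) ⇒ p·(1 − cosh) = x(T) − x₀·cosh − (ẋ₀/ω)·sinh
numerator   = 0.0853 − (0.0529)·3.065475 − (-0.2160/3.7356)·2.897782 = 0.090692
denominator = 1 − 3.065475 = -2.065475
p = 0.090692 / -2.065475 = -0.0439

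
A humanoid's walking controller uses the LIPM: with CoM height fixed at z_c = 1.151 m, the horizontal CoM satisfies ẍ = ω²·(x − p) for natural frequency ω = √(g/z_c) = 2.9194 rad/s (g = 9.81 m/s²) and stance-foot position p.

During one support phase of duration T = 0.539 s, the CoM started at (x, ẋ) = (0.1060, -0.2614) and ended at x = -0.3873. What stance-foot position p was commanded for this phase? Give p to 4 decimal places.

ωT = 2.9194·0.539 = 1.573557; cosh(ωT) = 2.515540, sinh(ωT) = 2.308234
x(T) = p + (x₀−p)·cosh(ωT) + (ẋ₀/ω)·sinh(ωT) ⇒ p·(1 − cosh) = x(T) − x₀·cosh − (ẋ₀/ω)·sinh
numerator   = -0.3873 − (0.1060)·2.515540 − (-0.2614/2.9194)·2.308234 = -0.447270
denominator = 1 − 2.515540 = -1.515540
p = -0.447270 / -1.515540 = 0.2951

p = 0.2951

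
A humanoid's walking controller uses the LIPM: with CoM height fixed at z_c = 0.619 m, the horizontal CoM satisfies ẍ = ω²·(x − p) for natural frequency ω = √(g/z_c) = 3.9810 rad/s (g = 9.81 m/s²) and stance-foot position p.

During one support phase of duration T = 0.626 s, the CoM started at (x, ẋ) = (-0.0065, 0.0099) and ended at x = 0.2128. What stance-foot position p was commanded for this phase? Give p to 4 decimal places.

p = -0.0467

ωT = 3.9810·0.626 = 2.492106; cosh(ωT) = 6.084720, sinh(ωT) = 6.001984
x(T) = p + (x₀−p)·cosh(ωT) + (ẋ₀/ω)·sinh(ωT) ⇒ p·(1 − cosh) = x(T) − x₀·cosh − (ẋ₀/ω)·sinh
numerator   = 0.2128 − (-0.0065)·6.084720 − (0.0099/3.9810)·6.001984 = 0.237425
denominator = 1 − 6.084720 = -5.084720
p = 0.237425 / -5.084720 = -0.0467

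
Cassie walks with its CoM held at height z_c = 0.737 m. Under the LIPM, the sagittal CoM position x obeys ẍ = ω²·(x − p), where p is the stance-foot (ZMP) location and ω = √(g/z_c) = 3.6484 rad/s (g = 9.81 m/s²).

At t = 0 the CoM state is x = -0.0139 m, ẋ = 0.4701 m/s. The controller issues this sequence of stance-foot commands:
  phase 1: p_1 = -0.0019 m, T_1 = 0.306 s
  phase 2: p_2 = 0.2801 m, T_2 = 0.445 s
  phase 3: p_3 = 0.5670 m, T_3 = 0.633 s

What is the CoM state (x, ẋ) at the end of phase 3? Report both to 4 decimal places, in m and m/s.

x = 1.0160, ẋ = 1.7655

phase 1: p=-0.0019, T=0.306, ωT=1.116410, cosh=1.690663, sinh=1.363210; start (x,ẋ)=(-0.013900, 0.470100) → end (x,ẋ)=(0.153463, 0.735098)
phase 2: p=0.2801, T=0.445, ωT=1.623538, cosh=2.634100, sinh=2.436900; start (x,ẋ)=(0.153463, 0.735098) → end (x,ẋ)=(0.437524, 0.810419)
phase 3: p=0.5670, T=0.633, ωT=2.309437, cosh=5.084037, sinh=4.984720; start (x,ẋ)=(0.437524, 0.810419) → end (x,ẋ)=(1.015997, 1.765525)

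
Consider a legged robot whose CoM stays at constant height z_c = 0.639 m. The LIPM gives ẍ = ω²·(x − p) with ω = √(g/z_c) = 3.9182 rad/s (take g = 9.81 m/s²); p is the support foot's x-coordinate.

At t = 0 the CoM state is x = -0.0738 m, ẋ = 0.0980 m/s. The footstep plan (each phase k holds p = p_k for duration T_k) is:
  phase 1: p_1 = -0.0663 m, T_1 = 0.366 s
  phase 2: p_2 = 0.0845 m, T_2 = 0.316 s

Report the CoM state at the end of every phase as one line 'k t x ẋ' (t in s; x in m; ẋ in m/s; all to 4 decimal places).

phase 1: p=-0.0663, T=0.366, ωT=1.434061, cosh=2.217022, sinh=1.978683; start (x,ẋ)=(-0.073800, 0.098000) → end (x,ẋ)=(-0.033438, 0.159122)
phase 2: p=0.0845, T=0.316, ωT=1.238151, cosh=1.869575, sinh=1.579655; start (x,ẋ)=(-0.033438, 0.159122) → end (x,ẋ)=(-0.071843, -0.432476)

1 0.3660 -0.0334 0.1591
2 0.6820 -0.0718 -0.4325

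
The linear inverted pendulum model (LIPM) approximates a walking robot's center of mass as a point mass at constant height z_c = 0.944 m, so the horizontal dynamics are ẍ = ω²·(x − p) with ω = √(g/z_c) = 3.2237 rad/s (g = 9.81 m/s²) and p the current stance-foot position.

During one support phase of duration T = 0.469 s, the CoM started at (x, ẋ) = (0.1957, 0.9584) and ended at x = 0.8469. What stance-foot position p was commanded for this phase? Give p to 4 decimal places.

p = 0.1886

ωT = 3.2237·0.469 = 1.511915; cosh(ωT) = 2.377948, sinh(ωT) = 2.157461
x(T) = p + (x₀−p)·cosh(ωT) + (ẋ₀/ω)·sinh(ωT) ⇒ p·(1 − cosh) = x(T) − x₀·cosh − (ẋ₀/ω)·sinh
numerator   = 0.8469 − (0.1957)·2.377948 − (0.9584/3.2237)·2.157461 = -0.259874
denominator = 1 − 2.377948 = -1.377948
p = -0.259874 / -1.377948 = 0.1886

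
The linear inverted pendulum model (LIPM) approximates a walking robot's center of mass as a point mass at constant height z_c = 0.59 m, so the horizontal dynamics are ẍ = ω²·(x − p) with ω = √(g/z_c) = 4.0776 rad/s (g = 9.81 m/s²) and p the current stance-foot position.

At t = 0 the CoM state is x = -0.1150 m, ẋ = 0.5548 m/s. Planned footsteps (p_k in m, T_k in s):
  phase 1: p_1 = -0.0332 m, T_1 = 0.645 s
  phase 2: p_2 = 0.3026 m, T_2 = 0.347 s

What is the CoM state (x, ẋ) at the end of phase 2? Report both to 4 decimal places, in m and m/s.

x = 1.1182, ẋ = 3.6739

phase 1: p=-0.0332, T=0.645, ωT=2.630052, cosh=6.973283, sinh=6.901208; start (x,ẋ)=(-0.115000, 0.554800) → end (x,ẋ)=(0.335367, 1.566895)
phase 2: p=0.3026, T=0.347, ωT=1.414927, cosh=2.179565, sinh=1.936622; start (x,ẋ)=(0.335367, 1.566895) → end (x,ẋ)=(1.118201, 3.673902)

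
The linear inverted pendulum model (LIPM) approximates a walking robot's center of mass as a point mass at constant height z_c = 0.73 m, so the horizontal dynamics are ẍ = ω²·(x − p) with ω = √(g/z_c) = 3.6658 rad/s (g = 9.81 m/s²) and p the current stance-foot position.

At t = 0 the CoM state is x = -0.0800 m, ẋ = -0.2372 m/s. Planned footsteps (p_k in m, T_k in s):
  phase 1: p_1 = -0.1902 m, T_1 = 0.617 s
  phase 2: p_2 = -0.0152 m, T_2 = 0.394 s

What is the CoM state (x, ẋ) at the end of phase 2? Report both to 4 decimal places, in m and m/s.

phase 1: p=-0.1902, T=0.617, ωT=2.261799, cosh=4.852252, sinh=4.748089; start (x,ẋ)=(-0.080000, -0.237200) → end (x,ẋ)=(0.037287, 0.767137)
phase 2: p=-0.0152, T=0.394, ωT=1.444325, cosh=2.237448, sinh=2.001543; start (x,ẋ)=(0.037287, 0.767137) → end (x,ẋ)=(0.521098, 2.101542)

x = 0.5211, ẋ = 2.1015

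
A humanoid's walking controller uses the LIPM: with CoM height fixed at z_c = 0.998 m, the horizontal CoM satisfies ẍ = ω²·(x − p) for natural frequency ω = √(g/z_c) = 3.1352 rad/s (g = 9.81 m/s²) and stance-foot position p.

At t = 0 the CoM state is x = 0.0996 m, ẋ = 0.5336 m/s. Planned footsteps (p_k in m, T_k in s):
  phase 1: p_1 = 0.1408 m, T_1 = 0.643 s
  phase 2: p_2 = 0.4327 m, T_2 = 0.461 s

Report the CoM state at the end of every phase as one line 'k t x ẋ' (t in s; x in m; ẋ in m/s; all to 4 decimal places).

1 0.6430 0.6110 1.5623
2 1.1040 1.8304 4.6186

phase 1: p=0.1408, T=0.643, ωT=2.015934, cosh=3.820465, sinh=3.687269; start (x,ẋ)=(0.099600, 0.533600) → end (x,ẋ)=(0.610957, 1.562315)
phase 2: p=0.4327, T=0.461, ωT=1.445327, cosh=2.239455, sinh=2.003786; start (x,ẋ)=(0.610957, 1.562315) → end (x,ẋ)=(1.830413, 4.618591)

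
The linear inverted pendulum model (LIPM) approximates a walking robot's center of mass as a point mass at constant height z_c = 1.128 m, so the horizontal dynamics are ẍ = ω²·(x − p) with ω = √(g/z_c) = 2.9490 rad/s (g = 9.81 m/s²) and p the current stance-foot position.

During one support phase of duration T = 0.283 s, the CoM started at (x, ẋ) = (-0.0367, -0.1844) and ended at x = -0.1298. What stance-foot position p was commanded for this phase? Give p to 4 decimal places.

ωT = 2.9490·0.283 = 0.834567; cosh(ωT) = 1.368939, sinh(ωT) = 0.934877
x(T) = p + (x₀−p)·cosh(ωT) + (ẋ₀/ω)·sinh(ωT) ⇒ p·(1 − cosh) = x(T) − x₀·cosh − (ẋ₀/ω)·sinh
numerator   = -0.1298 − (-0.0367)·1.368939 − (-0.1844/2.9490)·0.934877 = -0.021102
denominator = 1 − 1.368939 = -0.368939
p = -0.021102 / -0.368939 = 0.0572

p = 0.0572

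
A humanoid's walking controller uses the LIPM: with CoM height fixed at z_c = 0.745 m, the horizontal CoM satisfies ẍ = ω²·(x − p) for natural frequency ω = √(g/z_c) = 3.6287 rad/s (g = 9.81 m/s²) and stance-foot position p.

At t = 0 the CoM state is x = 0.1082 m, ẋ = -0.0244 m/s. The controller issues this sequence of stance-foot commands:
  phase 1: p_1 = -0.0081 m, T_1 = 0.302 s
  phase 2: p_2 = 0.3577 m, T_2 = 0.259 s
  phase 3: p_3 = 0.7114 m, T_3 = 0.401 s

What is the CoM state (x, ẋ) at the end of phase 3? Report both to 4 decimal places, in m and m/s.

x = -0.3107, ẋ = -3.3020

phase 1: p=-0.0081, T=0.302, ωT=1.095867, cosh=1.663013, sinh=1.328764; start (x,ẋ)=(0.108200, -0.024400) → end (x,ẋ)=(0.176374, 0.520184)
phase 2: p=0.3577, T=0.259, ωT=0.939833, cosh=1.475124, sinh=1.084431; start (x,ẋ)=(0.176374, 0.520184) → end (x,ẋ)=(0.245677, 0.053803)
phase 3: p=0.7114, T=0.401, ωT=1.455109, cosh=2.259162, sinh=2.025787; start (x,ẋ)=(0.245677, 0.053803) → end (x,ẋ)=(-0.310706, -3.301965)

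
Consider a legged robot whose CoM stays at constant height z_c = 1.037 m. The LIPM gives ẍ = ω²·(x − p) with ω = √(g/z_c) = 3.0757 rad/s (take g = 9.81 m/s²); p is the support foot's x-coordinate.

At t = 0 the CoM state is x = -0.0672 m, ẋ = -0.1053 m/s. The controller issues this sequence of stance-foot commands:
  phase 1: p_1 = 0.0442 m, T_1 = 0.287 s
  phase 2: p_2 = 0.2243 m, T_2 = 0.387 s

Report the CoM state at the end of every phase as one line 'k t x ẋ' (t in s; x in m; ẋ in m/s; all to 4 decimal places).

phase 1: p=0.0442, T=0.287, ωT=0.882726, cosh=1.415567, sinh=1.001913; start (x,ẋ)=(-0.067200, -0.105300) → end (x,ẋ)=(-0.147796, -0.492348)
phase 2: p=0.2243, T=0.387, ωT=1.190296, cosh=1.796093, sinh=1.491961; start (x,ẋ)=(-0.147796, -0.492348) → end (x,ẋ)=(-0.682847, -2.591785)

1 0.2870 -0.1478 -0.4923
2 0.6740 -0.6828 -2.5918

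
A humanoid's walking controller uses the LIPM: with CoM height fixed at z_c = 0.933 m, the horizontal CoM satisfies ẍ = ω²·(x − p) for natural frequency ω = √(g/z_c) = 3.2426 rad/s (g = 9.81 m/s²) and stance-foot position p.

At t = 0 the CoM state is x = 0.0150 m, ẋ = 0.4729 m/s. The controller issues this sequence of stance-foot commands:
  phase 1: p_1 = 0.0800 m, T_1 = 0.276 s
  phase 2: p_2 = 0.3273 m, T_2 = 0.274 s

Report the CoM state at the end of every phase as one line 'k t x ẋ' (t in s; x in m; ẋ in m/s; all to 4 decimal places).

1 0.2760 0.1358 0.4604
2 0.5500 0.1986 0.0274

phase 1: p=0.0800, T=0.276, ωT=0.894958, cosh=1.427928, sinh=1.019304; start (x,ẋ)=(0.015000, 0.472900) → end (x,ẋ)=(0.135840, 0.460430)
phase 2: p=0.3273, T=0.274, ωT=0.888472, cosh=1.421348, sinh=1.010065; start (x,ẋ)=(0.135840, 0.460430) → end (x,ẋ)=(0.198591, 0.027353)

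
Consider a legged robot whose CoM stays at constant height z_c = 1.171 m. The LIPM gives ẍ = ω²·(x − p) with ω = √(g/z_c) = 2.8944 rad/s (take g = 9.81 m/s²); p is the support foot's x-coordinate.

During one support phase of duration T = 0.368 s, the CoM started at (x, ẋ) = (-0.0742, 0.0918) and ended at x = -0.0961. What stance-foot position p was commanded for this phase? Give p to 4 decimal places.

ωT = 2.8944·0.368 = 1.065139; cosh(ωT) = 1.622961, sinh(ωT) = 1.278281
x(T) = p + (x₀−p)·cosh(ωT) + (ẋ₀/ω)·sinh(ωT) ⇒ p·(1 − cosh) = x(T) − x₀·cosh − (ẋ₀/ω)·sinh
numerator   = -0.0961 − (-0.0742)·1.622961 − (0.0918/2.8944)·1.278281 = -0.016219
denominator = 1 − 1.622961 = -0.622961
p = -0.016219 / -0.622961 = 0.0260

p = 0.0260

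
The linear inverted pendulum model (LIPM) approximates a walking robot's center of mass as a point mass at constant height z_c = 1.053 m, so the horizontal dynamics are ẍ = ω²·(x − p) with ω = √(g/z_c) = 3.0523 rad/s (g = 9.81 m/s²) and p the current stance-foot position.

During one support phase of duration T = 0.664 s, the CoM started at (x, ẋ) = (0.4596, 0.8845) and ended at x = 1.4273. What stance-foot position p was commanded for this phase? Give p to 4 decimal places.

p = 0.4990

ωT = 3.0523·0.664 = 2.026727; cosh(ωT) = 3.860487, sinh(ωT) = 3.728721
x(T) = p + (x₀−p)·cosh(ωT) + (ẋ₀/ω)·sinh(ωT) ⇒ p·(1 − cosh) = x(T) − x₀·cosh − (ẋ₀/ω)·sinh
numerator   = 1.4273 − (0.4596)·3.860487 − (0.8845/3.0523)·3.728721 = -1.427494
denominator = 1 − 3.860487 = -2.860487
p = -1.427494 / -2.860487 = 0.4990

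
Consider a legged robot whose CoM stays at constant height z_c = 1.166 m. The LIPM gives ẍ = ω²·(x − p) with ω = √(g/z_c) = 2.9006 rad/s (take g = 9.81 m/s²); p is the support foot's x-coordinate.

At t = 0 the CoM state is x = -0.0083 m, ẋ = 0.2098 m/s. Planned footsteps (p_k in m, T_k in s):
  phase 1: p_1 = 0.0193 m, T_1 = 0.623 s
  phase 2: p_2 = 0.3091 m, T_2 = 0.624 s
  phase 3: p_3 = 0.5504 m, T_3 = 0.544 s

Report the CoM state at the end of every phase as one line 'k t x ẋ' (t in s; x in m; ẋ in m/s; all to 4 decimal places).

1 0.6230 0.1474 0.4190
2 1.2470 0.2313 -0.0804
3 1.7910 -0.3200 -2.3501

phase 1: p=0.0193, T=0.623, ωT=1.807074, cosh=3.128363, sinh=2.964230; start (x,ẋ)=(-0.008300, 0.209800) → end (x,ẋ)=(0.147359, 0.419025)
phase 2: p=0.3091, T=0.624, ωT=1.809974, cosh=3.136975, sinh=2.973316; start (x,ẋ)=(0.147359, 0.419025) → end (x,ẋ)=(0.231253, -0.080445)
phase 3: p=0.5504, T=0.544, ωT=1.577926, cosh=2.525651, sinh=2.319248; start (x,ẋ)=(0.231253, -0.080445) → end (x,ẋ)=(-0.319975, -2.350143)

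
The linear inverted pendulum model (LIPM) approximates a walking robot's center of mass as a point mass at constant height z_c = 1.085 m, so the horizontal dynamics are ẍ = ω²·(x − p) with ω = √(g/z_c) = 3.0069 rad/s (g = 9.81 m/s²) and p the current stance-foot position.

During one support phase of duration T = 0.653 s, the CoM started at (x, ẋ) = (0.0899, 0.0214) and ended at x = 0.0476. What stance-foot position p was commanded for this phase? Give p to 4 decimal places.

p = 0.1154

ωT = 3.0069·0.653 = 1.963506; cosh(ωT) = 3.632312, sinh(ωT) = 3.491947
x(T) = p + (x₀−p)·cosh(ωT) + (ẋ₀/ω)·sinh(ωT) ⇒ p·(1 − cosh) = x(T) − x₀·cosh − (ẋ₀/ω)·sinh
numerator   = 0.0476 − (0.0899)·3.632312 − (0.0214/3.0069)·3.491947 = -0.303797
denominator = 1 − 3.632312 = -2.632312
p = -0.303797 / -2.632312 = 0.1154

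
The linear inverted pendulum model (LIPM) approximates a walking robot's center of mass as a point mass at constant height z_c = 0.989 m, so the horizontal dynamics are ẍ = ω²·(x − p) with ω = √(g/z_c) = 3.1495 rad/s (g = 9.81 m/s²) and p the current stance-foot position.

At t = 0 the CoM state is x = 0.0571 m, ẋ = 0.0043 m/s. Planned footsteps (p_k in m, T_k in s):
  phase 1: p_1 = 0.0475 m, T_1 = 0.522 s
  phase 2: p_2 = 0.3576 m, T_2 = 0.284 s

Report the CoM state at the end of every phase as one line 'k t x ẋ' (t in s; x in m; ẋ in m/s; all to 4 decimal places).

phase 1: p=0.0475, T=0.522, ωT=1.644039, cosh=2.684616, sinh=2.491418; start (x,ẋ)=(0.057100, 0.004300) → end (x,ẋ)=(0.076674, 0.086872)
phase 2: p=0.3576, T=0.284, ωT=0.894458, cosh=1.427419, sinh=1.018590; start (x,ẋ)=(0.076674, 0.086872) → end (x,ẋ)=(-0.015304, -0.777222)

1 0.5220 0.0767 0.0869
2 0.8060 -0.0153 -0.7772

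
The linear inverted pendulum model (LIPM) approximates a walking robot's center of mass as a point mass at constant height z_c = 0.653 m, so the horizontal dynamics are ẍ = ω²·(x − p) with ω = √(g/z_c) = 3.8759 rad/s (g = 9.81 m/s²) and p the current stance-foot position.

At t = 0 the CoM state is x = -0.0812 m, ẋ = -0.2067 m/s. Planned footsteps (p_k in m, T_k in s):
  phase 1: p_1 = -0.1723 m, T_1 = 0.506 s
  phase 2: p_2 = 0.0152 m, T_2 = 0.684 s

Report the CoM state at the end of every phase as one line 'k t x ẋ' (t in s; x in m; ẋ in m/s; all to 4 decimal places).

phase 1: p=-0.1723, T=0.506, ωT=1.961205, cosh=3.624289, sinh=3.483601; start (x,ẋ)=(-0.081200, -0.206700) → end (x,ẋ)=(-0.027906, 0.480900)
phase 2: p=0.0152, T=0.684, ωT=2.651116, cosh=7.120205, sinh=7.049633; start (x,ẋ)=(-0.027906, 0.480900) → end (x,ẋ)=(0.582954, 2.246287)

1 0.5060 -0.0279 0.4809
2 1.1900 0.5830 2.2463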